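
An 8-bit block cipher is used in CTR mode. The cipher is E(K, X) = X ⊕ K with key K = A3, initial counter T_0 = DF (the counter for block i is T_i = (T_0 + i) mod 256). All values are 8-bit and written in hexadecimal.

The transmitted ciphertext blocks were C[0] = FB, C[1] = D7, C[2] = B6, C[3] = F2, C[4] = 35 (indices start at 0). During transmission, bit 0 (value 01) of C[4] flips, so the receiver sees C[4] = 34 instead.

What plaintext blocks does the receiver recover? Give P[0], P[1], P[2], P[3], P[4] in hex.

CTR decryption: S_i = E(K, T_i) where T_i is the counter for block i; P_i = C_i ⊕ S_i.
Only C[4] changed, to 34. In CTR, a change in C_i flips the same bit in P_i only; the keystream is unaffected. Decrypting the received ciphertext:
P[0]: T = DF, S = E(K, T) = 7C; FB ⊕ 7C = 87.
P[1]: T = E0, S = E(K, T) = 43; D7 ⊕ 43 = 94.
P[2]: T = E1, S = E(K, T) = 42; B6 ⊕ 42 = F4.
P[3]: T = E2, S = E(K, T) = 41; F2 ⊕ 41 = B3.
P[4]: T = E3, S = E(K, T) = 40; 34 ⊕ 40 = 74.
Blocks that differ from the original plaintext: P[4].

P[0] = 87, P[1] = 94, P[2] = F4, P[3] = B3, P[4] = 74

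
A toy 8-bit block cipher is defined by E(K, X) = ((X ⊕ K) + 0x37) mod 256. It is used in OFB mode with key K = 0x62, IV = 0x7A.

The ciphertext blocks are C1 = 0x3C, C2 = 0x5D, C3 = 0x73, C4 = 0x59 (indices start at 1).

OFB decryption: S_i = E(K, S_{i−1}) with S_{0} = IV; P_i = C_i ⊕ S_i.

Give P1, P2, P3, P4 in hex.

P1 = 0x73, P2 = 0x39, P3 = 0x4E, P4 = 0xCF

P1: S = E(K, 0x7A) = 0x4F; 0x3C ⊕ 0x4F = 0x73.
P2: S = E(K, 0x4F) = 0x64; 0x5D ⊕ 0x64 = 0x39.
P3: S = E(K, 0x64) = 0x3D; 0x73 ⊕ 0x3D = 0x4E.
P4: S = E(K, 0x3D) = 0x96; 0x59 ⊕ 0x96 = 0xCF.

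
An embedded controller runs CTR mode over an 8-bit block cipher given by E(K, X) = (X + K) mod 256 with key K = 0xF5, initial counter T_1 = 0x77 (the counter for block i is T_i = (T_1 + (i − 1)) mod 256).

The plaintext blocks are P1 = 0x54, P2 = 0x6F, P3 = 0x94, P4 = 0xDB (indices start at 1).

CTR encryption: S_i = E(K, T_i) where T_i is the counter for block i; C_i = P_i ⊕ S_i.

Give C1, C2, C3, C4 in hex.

C1 = 0x38, C2 = 0x02, C3 = 0xFA, C4 = 0xB4

C1: T = 0x77, S = E(K, T) = 0x6C; 0x54 ⊕ 0x6C = 0x38.
C2: T = 0x78, S = E(K, T) = 0x6D; 0x6F ⊕ 0x6D = 0x02.
C3: T = 0x79, S = E(K, T) = 0x6E; 0x94 ⊕ 0x6E = 0xFA.
C4: T = 0x7A, S = E(K, T) = 0x6F; 0xDB ⊕ 0x6F = 0xB4.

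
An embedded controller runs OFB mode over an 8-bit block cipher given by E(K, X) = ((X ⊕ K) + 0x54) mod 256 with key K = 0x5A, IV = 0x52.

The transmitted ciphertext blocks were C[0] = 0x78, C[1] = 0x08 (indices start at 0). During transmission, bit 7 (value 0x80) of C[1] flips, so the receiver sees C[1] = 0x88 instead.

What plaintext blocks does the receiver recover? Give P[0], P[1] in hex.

OFB decryption: S_i = E(K, S_{i−1}) with S_{−1} = IV; P_i = C_i ⊕ S_i.
Only C[1] changed, to 0x88. In OFB, a change in C_i flips the same bit in P_i only; the keystream is unaffected. Decrypting the received ciphertext:
P[0]: S = E(K, 0x52) = 0x5C; 0x78 ⊕ 0x5C = 0x24.
P[1]: S = E(K, 0x5C) = 0x5A; 0x88 ⊕ 0x5A = 0xD2.
Blocks that differ from the original plaintext: P[1].

P[0] = 0x24, P[1] = 0xD2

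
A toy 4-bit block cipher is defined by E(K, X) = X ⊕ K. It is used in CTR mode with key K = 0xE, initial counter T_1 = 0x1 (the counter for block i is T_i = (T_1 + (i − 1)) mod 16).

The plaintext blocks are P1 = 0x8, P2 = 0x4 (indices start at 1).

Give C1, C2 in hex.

C1 = 0x7, C2 = 0x8

CTR encryption: S_i = E(K, T_i) where T_i is the counter for block i; C_i = P_i ⊕ S_i.
C1: T = 0x1, S = E(K, T) = 0xF; 0x8 ⊕ 0xF = 0x7.
C2: T = 0x2, S = E(K, T) = 0xC; 0x4 ⊕ 0xC = 0x8.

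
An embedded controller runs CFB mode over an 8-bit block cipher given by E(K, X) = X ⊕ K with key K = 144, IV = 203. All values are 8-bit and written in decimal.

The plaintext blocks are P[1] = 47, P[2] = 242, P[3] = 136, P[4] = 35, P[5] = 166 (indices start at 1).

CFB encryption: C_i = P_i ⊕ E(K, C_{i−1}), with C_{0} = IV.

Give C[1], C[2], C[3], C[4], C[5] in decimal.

C[1] = 116, C[2] = 22, C[3] = 14, C[4] = 189, C[5] = 139

C[1]: E(K, 203) = 91; 47 ⊕ 91 = 116.
C[2]: E(K, 116) = 228; 242 ⊕ 228 = 22.
C[3]: E(K, 22) = 134; 136 ⊕ 134 = 14.
C[4]: E(K, 14) = 158; 35 ⊕ 158 = 189.
C[5]: E(K, 189) = 45; 166 ⊕ 45 = 139.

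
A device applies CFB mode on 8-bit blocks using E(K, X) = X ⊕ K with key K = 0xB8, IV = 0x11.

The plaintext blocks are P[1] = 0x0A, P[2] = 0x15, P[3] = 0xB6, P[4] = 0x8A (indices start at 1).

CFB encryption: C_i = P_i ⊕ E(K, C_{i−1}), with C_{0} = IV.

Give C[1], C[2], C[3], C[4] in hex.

C[1] = 0xA3, C[2] = 0x0E, C[3] = 0x00, C[4] = 0x32

C[1]: E(K, 0x11) = 0xA9; 0x0A ⊕ 0xA9 = 0xA3.
C[2]: E(K, 0xA3) = 0x1B; 0x15 ⊕ 0x1B = 0x0E.
C[3]: E(K, 0x0E) = 0xB6; 0xB6 ⊕ 0xB6 = 0x00.
C[4]: E(K, 0x00) = 0xB8; 0x8A ⊕ 0xB8 = 0x32.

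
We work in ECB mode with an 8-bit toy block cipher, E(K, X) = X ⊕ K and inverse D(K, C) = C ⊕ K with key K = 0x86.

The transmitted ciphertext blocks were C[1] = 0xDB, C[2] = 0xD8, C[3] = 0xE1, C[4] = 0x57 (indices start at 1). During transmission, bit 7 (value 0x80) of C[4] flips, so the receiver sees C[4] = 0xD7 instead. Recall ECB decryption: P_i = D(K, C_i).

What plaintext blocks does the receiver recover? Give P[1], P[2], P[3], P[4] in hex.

P[1] = 0x5D, P[2] = 0x5E, P[3] = 0x67, P[4] = 0x51

Only C[4] changed, to 0xD7. In ECB, a change in C_i affects only P_i. Decrypting the received ciphertext:
P[1]: D(K, 0xDB) = 0x5D.
P[2]: D(K, 0xD8) = 0x5E.
P[3]: D(K, 0xE1) = 0x67.
P[4]: D(K, 0xD7) = 0x51.
Blocks that differ from the original plaintext: P[4].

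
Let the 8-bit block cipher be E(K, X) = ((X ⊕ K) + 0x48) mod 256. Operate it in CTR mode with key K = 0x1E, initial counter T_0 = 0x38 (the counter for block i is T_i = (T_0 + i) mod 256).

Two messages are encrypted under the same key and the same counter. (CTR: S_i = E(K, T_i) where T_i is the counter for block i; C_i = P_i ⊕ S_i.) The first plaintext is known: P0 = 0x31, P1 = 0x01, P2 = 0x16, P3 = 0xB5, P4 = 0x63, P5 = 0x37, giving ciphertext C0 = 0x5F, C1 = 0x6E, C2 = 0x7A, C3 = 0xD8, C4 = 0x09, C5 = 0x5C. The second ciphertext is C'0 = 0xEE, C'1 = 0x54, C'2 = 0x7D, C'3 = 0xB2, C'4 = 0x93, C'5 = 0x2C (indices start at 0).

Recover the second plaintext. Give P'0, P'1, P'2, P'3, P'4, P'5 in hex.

In CTR with a reused counter, both messages share the same keystream S_i, so C_i ⊕ C'_i = P_i ⊕ P'_i and thus P'_i = P_i ⊕ C_i ⊕ C'_i.
P'0: 0x31 ⊕ 0x5F ⊕ 0xEE = 0x80.
P'1: 0x01 ⊕ 0x6E ⊕ 0x54 = 0x3B.
P'2: 0x16 ⊕ 0x7A ⊕ 0x7D = 0x11.
P'3: 0xB5 ⊕ 0xD8 ⊕ 0xB2 = 0xDF.
P'4: 0x63 ⊕ 0x09 ⊕ 0x93 = 0xF9.
P'5: 0x37 ⊕ 0x5C ⊕ 0x2C = 0x47.

P'0 = 0x80, P'1 = 0x3B, P'2 = 0x11, P'3 = 0xDF, P'4 = 0xF9, P'5 = 0x47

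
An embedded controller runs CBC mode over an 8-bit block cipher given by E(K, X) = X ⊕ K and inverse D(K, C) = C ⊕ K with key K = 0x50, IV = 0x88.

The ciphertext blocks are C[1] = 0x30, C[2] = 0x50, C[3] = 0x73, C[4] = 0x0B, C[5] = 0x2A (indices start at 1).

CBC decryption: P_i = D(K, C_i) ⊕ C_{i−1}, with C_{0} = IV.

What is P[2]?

P[2] = 0x30

P[2]: D(K, 0x50) = 0x00; 0x00 ⊕ 0x30 = 0x30.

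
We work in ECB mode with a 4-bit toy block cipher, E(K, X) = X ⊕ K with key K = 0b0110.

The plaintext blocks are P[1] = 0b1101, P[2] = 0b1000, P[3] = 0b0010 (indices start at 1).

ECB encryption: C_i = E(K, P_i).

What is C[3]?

C[3] = 0b0100

C[3]: E(K, 0b0010) = 0b0100.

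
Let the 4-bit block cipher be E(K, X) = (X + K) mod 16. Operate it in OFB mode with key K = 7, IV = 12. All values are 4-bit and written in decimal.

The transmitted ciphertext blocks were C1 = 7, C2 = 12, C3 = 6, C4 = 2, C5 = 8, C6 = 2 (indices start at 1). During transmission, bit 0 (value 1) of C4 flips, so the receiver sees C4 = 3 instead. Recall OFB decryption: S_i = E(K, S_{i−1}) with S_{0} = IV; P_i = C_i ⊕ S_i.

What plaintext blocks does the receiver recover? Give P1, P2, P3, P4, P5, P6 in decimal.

Only C4 changed, to 3. In OFB, a change in C_i flips the same bit in P_i only; the keystream is unaffected. Decrypting the received ciphertext:
P1: S = E(K, 12) = 3; 7 ⊕ 3 = 4.
P2: S = E(K, 3) = 10; 12 ⊕ 10 = 6.
P3: S = E(K, 10) = 1; 6 ⊕ 1 = 7.
P4: S = E(K, 1) = 8; 3 ⊕ 8 = 11.
P5: S = E(K, 8) = 15; 8 ⊕ 15 = 7.
P6: S = E(K, 15) = 6; 2 ⊕ 6 = 4.
Blocks that differ from the original plaintext: P4.

P1 = 4, P2 = 6, P3 = 7, P4 = 11, P5 = 7, P6 = 4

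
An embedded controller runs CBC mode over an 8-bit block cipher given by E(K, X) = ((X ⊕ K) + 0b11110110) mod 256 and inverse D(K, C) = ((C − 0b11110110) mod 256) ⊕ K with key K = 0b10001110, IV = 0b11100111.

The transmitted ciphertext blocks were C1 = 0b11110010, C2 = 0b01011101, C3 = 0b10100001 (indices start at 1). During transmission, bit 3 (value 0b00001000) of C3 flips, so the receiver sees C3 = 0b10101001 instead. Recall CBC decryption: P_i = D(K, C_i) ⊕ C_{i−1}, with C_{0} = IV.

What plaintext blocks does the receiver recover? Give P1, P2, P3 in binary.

P1 = 0b10010101, P2 = 0b00011011, P3 = 0b01100000

Only C3 changed, to 0b10101001. In CBC, a change in C_i garbles P_i and flips the same bit in P_{i+1}. Decrypting the received ciphertext:
P1: D(K, 0b11110010) = 0b01110010; 0b01110010 ⊕ 0b11100111 = 0b10010101.
P2: D(K, 0b01011101) = 0b11101001; 0b11101001 ⊕ 0b11110010 = 0b00011011.
P3: D(K, 0b10101001) = 0b00111101; 0b00111101 ⊕ 0b01011101 = 0b01100000.
Blocks that differ from the original plaintext: P3.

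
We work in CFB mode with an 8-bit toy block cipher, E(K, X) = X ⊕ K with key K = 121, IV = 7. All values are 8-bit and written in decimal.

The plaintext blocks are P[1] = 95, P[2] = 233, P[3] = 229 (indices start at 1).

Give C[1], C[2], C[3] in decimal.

C[1] = 33, C[2] = 177, C[3] = 45

CFB encryption: C_i = P_i ⊕ E(K, C_{i−1}), with C_{0} = IV.
C[1]: E(K, 7) = 126; 95 ⊕ 126 = 33.
C[2]: E(K, 33) = 88; 233 ⊕ 88 = 177.
C[3]: E(K, 177) = 200; 229 ⊕ 200 = 45.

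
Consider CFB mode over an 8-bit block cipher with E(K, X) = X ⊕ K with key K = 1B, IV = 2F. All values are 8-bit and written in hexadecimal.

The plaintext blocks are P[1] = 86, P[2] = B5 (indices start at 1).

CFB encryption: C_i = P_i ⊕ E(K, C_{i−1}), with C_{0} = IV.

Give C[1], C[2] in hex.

C[1] = B2, C[2] = 1C

C[1]: E(K, 2F) = 34; 86 ⊕ 34 = B2.
C[2]: E(K, B2) = A9; B5 ⊕ A9 = 1C.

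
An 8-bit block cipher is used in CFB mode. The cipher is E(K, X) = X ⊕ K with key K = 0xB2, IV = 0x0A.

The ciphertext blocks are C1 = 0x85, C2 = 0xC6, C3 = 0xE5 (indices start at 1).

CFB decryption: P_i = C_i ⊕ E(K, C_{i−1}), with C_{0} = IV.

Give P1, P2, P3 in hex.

P1: E(K, 0x0A) = 0xB8; 0x85 ⊕ 0xB8 = 0x3D.
P2: E(K, 0x85) = 0x37; 0xC6 ⊕ 0x37 = 0xF1.
P3: E(K, 0xC6) = 0x74; 0xE5 ⊕ 0x74 = 0x91.

P1 = 0x3D, P2 = 0xF1, P3 = 0x91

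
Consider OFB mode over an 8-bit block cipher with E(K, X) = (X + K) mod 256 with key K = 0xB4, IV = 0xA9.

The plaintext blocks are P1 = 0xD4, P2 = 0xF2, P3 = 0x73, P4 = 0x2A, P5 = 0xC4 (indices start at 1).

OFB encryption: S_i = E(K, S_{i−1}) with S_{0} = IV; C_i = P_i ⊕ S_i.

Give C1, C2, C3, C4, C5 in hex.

C1: S = E(K, 0xA9) = 0x5D; 0xD4 ⊕ 0x5D = 0x89.
C2: S = E(K, 0x5D) = 0x11; 0xF2 ⊕ 0x11 = 0xE3.
C3: S = E(K, 0x11) = 0xC5; 0x73 ⊕ 0xC5 = 0xB6.
C4: S = E(K, 0xC5) = 0x79; 0x2A ⊕ 0x79 = 0x53.
C5: S = E(K, 0x79) = 0x2D; 0xC4 ⊕ 0x2D = 0xE9.

C1 = 0x89, C2 = 0xE3, C3 = 0xB6, C4 = 0x53, C5 = 0xE9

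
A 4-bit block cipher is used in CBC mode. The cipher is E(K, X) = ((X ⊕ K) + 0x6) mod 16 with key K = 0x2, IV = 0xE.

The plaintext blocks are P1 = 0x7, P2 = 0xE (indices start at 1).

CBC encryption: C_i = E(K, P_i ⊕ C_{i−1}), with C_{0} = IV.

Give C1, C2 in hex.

C1: P1 ⊕ 0xE = 0x9; E(K, 0x9) = 0x1.
C2: P2 ⊕ 0x1 = 0xF; E(K, 0xF) = 0x3.

C1 = 0x1, C2 = 0x3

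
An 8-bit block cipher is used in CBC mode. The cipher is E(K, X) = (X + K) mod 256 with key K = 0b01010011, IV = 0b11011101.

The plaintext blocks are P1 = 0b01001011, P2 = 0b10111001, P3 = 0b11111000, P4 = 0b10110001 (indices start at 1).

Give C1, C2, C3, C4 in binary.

CBC encryption: C_i = E(K, P_i ⊕ C_{i−1}), with C_{0} = IV.
C1: P1 ⊕ 0b11011101 = 0b10010110; E(K, 0b10010110) = 0b11101001.
C2: P2 ⊕ 0b11101001 = 0b01010000; E(K, 0b01010000) = 0b10100011.
C3: P3 ⊕ 0b10100011 = 0b01011011; E(K, 0b01011011) = 0b10101110.
C4: P4 ⊕ 0b10101110 = 0b00011111; E(K, 0b00011111) = 0b01110010.

C1 = 0b11101001, C2 = 0b10100011, C3 = 0b10101110, C4 = 0b01110010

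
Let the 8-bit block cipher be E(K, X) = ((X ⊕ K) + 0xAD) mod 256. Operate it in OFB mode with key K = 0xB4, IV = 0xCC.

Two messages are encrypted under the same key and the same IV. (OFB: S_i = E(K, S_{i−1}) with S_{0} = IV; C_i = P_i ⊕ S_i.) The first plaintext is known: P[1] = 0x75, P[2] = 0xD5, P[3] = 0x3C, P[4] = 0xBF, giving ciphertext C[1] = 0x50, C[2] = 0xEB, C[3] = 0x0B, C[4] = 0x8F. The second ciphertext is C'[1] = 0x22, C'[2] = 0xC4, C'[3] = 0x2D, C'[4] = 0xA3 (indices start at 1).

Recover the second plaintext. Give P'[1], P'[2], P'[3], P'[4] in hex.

P'[1] = 0x07, P'[2] = 0xFA, P'[3] = 0x1A, P'[4] = 0x93

In OFB with a reused IV, both messages share the same keystream S_i, so C_i ⊕ C'_i = P_i ⊕ P'_i and thus P'_i = P_i ⊕ C_i ⊕ C'_i.
P'[1]: 0x75 ⊕ 0x50 ⊕ 0x22 = 0x07.
P'[2]: 0xD5 ⊕ 0xEB ⊕ 0xC4 = 0xFA.
P'[3]: 0x3C ⊕ 0x0B ⊕ 0x2D = 0x1A.
P'[4]: 0xBF ⊕ 0x8F ⊕ 0xA3 = 0x93.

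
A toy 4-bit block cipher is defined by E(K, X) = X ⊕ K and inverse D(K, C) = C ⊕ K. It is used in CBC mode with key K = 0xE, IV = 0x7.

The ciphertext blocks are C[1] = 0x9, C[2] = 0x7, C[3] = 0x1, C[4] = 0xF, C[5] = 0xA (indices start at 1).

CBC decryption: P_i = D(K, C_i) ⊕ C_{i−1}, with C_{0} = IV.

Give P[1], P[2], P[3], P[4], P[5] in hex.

P[1]: D(K, 0x9) = 0x7; 0x7 ⊕ 0x7 = 0x0.
P[2]: D(K, 0x7) = 0x9; 0x9 ⊕ 0x9 = 0x0.
P[3]: D(K, 0x1) = 0xF; 0xF ⊕ 0x7 = 0x8.
P[4]: D(K, 0xF) = 0x1; 0x1 ⊕ 0x1 = 0x0.
P[5]: D(K, 0xA) = 0x4; 0x4 ⊕ 0xF = 0xB.

P[1] = 0x0, P[2] = 0x0, P[3] = 0x8, P[4] = 0x0, P[5] = 0xB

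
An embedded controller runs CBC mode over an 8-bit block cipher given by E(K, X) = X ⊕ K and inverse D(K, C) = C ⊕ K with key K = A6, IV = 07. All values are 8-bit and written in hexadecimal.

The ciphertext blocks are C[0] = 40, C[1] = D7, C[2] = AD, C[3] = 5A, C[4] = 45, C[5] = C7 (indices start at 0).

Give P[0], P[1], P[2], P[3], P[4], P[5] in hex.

CBC decryption: P_i = D(K, C_i) ⊕ C_{i−1}, with C_{−1} = IV.
P[0]: D(K, 40) = E6; E6 ⊕ 07 = E1.
P[1]: D(K, D7) = 71; 71 ⊕ 40 = 31.
P[2]: D(K, AD) = 0B; 0B ⊕ D7 = DC.
P[3]: D(K, 5A) = FC; FC ⊕ AD = 51.
P[4]: D(K, 45) = E3; E3 ⊕ 5A = B9.
P[5]: D(K, C7) = 61; 61 ⊕ 45 = 24.

P[0] = E1, P[1] = 31, P[2] = DC, P[3] = 51, P[4] = B9, P[5] = 24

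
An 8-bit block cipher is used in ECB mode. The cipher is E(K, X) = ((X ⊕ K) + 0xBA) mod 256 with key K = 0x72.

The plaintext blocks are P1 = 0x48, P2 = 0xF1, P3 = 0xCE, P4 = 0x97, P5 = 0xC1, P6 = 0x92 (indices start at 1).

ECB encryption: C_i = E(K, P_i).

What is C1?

C1 = 0xF4

C1: E(K, 0x48) = 0xF4.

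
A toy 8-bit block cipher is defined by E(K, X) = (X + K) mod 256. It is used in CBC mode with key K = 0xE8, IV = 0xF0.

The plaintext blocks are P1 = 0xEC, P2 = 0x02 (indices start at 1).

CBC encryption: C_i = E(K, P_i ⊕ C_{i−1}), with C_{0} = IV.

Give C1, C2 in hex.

C1 = 0x04, C2 = 0xEE

C1: P1 ⊕ 0xF0 = 0x1C; E(K, 0x1C) = 0x04.
C2: P2 ⊕ 0x04 = 0x06; E(K, 0x06) = 0xEE.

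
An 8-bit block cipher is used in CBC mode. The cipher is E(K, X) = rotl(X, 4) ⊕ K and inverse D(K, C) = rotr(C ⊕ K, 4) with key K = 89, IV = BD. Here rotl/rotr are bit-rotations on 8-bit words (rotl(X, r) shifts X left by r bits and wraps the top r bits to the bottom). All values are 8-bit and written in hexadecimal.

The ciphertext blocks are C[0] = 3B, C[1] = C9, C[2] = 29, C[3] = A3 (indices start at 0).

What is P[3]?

CBC decryption: P_i = D(K, C_i) ⊕ C_{i−1}, with C_{−1} = IV.
P[3]: D(K, A3) = A2; A2 ⊕ 29 = 8B.

P[3] = 8B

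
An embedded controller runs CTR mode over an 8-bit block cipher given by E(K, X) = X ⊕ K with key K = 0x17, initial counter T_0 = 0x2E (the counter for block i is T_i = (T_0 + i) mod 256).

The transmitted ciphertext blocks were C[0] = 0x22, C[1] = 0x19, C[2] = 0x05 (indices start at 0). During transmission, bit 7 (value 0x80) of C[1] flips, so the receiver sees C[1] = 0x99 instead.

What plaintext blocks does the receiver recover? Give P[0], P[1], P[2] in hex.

CTR decryption: S_i = E(K, T_i) where T_i is the counter for block i; P_i = C_i ⊕ S_i.
Only C[1] changed, to 0x99. In CTR, a change in C_i flips the same bit in P_i only; the keystream is unaffected. Decrypting the received ciphertext:
P[0]: T = 0x2E, S = E(K, T) = 0x39; 0x22 ⊕ 0x39 = 0x1B.
P[1]: T = 0x2F, S = E(K, T) = 0x38; 0x99 ⊕ 0x38 = 0xA1.
P[2]: T = 0x30, S = E(K, T) = 0x27; 0x05 ⊕ 0x27 = 0x22.
Blocks that differ from the original plaintext: P[1].

P[0] = 0x1B, P[1] = 0xA1, P[2] = 0x22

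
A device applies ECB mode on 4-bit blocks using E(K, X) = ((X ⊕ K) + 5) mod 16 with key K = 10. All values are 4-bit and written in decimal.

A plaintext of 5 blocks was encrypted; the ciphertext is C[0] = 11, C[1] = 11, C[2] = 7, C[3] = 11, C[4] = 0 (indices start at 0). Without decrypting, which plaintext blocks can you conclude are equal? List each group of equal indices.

P[0] = P[1] = P[3]

ECB encrypts each block independently with the same key, so equal ciphertext blocks imply equal plaintext blocks.
C[0] = C[1] = C[3] = 11, so P[0] = P[1] = P[3].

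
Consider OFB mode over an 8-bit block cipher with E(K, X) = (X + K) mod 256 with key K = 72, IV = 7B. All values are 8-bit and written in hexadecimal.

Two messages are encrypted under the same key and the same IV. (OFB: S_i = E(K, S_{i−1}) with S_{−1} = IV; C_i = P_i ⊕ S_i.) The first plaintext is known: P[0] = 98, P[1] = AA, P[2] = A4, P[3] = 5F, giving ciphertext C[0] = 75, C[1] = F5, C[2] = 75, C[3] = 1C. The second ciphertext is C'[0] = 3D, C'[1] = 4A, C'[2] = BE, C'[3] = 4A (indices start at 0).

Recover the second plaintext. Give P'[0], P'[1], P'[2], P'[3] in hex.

P'[0] = D0, P'[1] = 15, P'[2] = 6F, P'[3] = 09

In OFB with a reused IV, both messages share the same keystream S_i, so C_i ⊕ C'_i = P_i ⊕ P'_i and thus P'_i = P_i ⊕ C_i ⊕ C'_i.
P'[0]: 98 ⊕ 75 ⊕ 3D = D0.
P'[1]: AA ⊕ F5 ⊕ 4A = 15.
P'[2]: A4 ⊕ 75 ⊕ BE = 6F.
P'[3]: 5F ⊕ 1C ⊕ 4A = 09.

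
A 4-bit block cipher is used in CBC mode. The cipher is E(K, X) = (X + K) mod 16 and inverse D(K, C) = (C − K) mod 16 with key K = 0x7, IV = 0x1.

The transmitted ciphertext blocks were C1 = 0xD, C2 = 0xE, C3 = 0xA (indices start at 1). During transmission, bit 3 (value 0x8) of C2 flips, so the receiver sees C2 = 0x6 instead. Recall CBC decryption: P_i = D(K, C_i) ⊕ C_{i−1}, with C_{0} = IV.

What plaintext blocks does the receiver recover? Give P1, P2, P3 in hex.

P1 = 0x7, P2 = 0x2, P3 = 0x5

Only C2 changed, to 0x6. In CBC, a change in C_i garbles P_i and flips the same bit in P_{i+1}. Decrypting the received ciphertext:
P1: D(K, 0xD) = 0x6; 0x6 ⊕ 0x1 = 0x7.
P2: D(K, 0x6) = 0xF; 0xF ⊕ 0xD = 0x2.
P3: D(K, 0xA) = 0x3; 0x3 ⊕ 0x6 = 0x5.
Blocks that differ from the original plaintext: P2, P3.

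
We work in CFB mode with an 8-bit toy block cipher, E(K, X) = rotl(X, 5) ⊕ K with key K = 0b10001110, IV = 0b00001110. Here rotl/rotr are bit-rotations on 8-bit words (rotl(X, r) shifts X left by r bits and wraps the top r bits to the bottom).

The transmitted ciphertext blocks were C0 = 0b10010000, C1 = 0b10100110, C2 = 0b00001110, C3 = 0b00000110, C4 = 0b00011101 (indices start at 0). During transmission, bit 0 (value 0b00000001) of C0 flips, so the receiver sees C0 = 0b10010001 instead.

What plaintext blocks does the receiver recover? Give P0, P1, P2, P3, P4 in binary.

P0 = 0b11011110, P1 = 0b00011010, P2 = 0b01010100, P3 = 0b01001001, P4 = 0b01010011

CFB decryption: P_i = C_i ⊕ E(K, C_{i−1}), with C_{−1} = IV.
Only C0 changed, to 0b10010001. In CFB, a change in C_i flips the same bit in P_i and garbles P_{i+1}. Decrypting the received ciphertext:
P0: E(K, 0b00001110) = 0b01001111; 0b10010001 ⊕ 0b01001111 = 0b11011110.
P1: E(K, 0b10010001) = 0b10111100; 0b10100110 ⊕ 0b10111100 = 0b00011010.
P2: E(K, 0b10100110) = 0b01011010; 0b00001110 ⊕ 0b01011010 = 0b01010100.
P3: E(K, 0b00001110) = 0b01001111; 0b00000110 ⊕ 0b01001111 = 0b01001001.
P4: E(K, 0b00000110) = 0b01001110; 0b00011101 ⊕ 0b01001110 = 0b01010011.
Blocks that differ from the original plaintext: P0, P1.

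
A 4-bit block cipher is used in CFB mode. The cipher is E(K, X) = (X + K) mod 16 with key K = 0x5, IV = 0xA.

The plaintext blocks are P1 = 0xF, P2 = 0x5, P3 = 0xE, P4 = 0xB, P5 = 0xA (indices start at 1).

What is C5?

C5 = 0xA

CFB encryption: C_i = P_i ⊕ E(K, C_{i−1}), with C_{0} = IV.
C1: E(K, 0xA) = 0xF; 0xF ⊕ 0xF = 0x0.
C2: E(K, 0x0) = 0x5; 0x5 ⊕ 0x5 = 0x0.
C3: E(K, 0x0) = 0x5; 0xE ⊕ 0x5 = 0xB.
C4: E(K, 0xB) = 0x0; 0xB ⊕ 0x0 = 0xB.
C5: E(K, 0xB) = 0x0; 0xA ⊕ 0x0 = 0xA.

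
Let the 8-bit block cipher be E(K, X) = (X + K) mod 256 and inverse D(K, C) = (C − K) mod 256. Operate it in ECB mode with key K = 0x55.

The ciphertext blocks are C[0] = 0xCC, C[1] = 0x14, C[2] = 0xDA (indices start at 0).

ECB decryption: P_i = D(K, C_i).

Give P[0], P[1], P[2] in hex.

P[0] = 0x77, P[1] = 0xBF, P[2] = 0x85

P[0]: D(K, 0xCC) = 0x77.
P[1]: D(K, 0x14) = 0xBF.
P[2]: D(K, 0xDA) = 0x85.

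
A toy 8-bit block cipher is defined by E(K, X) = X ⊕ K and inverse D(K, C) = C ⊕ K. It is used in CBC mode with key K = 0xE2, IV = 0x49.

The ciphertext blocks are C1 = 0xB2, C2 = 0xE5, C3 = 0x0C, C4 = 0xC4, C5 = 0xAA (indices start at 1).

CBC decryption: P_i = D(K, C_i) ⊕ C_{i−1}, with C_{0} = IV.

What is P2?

P2 = 0xB5

P2: D(K, 0xE5) = 0x07; 0x07 ⊕ 0xB2 = 0xB5.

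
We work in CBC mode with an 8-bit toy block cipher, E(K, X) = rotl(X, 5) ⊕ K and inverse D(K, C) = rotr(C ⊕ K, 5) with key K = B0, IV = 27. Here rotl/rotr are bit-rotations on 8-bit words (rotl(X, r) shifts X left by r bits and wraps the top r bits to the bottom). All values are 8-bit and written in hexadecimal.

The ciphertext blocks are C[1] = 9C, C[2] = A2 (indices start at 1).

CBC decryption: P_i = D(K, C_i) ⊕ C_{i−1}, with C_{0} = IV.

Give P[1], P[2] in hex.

P[1] = 46, P[2] = 0C

P[1]: D(K, 9C) = 61; 61 ⊕ 27 = 46.
P[2]: D(K, A2) = 90; 90 ⊕ 9C = 0C.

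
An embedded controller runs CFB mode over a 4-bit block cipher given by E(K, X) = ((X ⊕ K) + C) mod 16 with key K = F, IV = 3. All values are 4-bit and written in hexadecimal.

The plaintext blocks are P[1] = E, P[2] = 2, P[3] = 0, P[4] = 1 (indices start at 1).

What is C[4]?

C[4] = 6

CFB encryption: C_i = P_i ⊕ E(K, C_{i−1}), with C_{0} = IV.
C[1]: E(K, 3) = 8; E ⊕ 8 = 6.
C[2]: E(K, 6) = 5; 2 ⊕ 5 = 7.
C[3]: E(K, 7) = 4; 0 ⊕ 4 = 4.
C[4]: E(K, 4) = 7; 1 ⊕ 7 = 6.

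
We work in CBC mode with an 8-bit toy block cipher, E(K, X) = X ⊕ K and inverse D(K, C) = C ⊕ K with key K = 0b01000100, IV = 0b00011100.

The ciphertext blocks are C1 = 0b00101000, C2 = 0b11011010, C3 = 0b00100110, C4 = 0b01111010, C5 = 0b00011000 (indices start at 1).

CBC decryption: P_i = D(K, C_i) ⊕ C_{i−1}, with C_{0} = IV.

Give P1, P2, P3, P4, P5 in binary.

P1: D(K, 0b00101000) = 0b01101100; 0b01101100 ⊕ 0b00011100 = 0b01110000.
P2: D(K, 0b11011010) = 0b10011110; 0b10011110 ⊕ 0b00101000 = 0b10110110.
P3: D(K, 0b00100110) = 0b01100010; 0b01100010 ⊕ 0b11011010 = 0b10111000.
P4: D(K, 0b01111010) = 0b00111110; 0b00111110 ⊕ 0b00100110 = 0b00011000.
P5: D(K, 0b00011000) = 0b01011100; 0b01011100 ⊕ 0b01111010 = 0b00100110.

P1 = 0b01110000, P2 = 0b10110110, P3 = 0b10111000, P4 = 0b00011000, P5 = 0b00100110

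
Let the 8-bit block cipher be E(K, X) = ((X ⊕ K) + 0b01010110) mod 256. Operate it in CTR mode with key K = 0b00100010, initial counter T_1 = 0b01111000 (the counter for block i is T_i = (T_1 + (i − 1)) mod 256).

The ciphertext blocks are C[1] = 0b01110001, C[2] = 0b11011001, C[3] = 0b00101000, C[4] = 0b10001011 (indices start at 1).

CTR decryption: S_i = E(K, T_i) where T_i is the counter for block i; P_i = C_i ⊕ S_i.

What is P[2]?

P[2]: T = 0b01111001, S = E(K, T) = 0b10110001; 0b11011001 ⊕ 0b10110001 = 0b01101000.

P[2] = 0b01101000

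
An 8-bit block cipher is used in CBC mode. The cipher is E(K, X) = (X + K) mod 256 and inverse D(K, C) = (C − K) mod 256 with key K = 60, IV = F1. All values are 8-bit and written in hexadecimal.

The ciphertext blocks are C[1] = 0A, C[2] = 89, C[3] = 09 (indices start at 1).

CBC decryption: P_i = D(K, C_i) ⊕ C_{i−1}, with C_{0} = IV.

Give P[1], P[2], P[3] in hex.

P[1] = 5B, P[2] = 23, P[3] = 20

P[1]: D(K, 0A) = AA; AA ⊕ F1 = 5B.
P[2]: D(K, 89) = 29; 29 ⊕ 0A = 23.
P[3]: D(K, 09) = A9; A9 ⊕ 89 = 20.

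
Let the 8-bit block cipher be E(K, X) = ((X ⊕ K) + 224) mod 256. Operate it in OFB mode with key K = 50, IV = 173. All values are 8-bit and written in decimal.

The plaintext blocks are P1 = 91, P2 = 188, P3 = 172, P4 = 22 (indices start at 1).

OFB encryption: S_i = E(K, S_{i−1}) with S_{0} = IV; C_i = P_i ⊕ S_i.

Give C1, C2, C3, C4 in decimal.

C1: S = E(K, 173) = 127; 91 ⊕ 127 = 36.
C2: S = E(K, 127) = 45; 188 ⊕ 45 = 145.
C3: S = E(K, 45) = 255; 172 ⊕ 255 = 83.
C4: S = E(K, 255) = 173; 22 ⊕ 173 = 187.

C1 = 36, C2 = 145, C3 = 83, C4 = 187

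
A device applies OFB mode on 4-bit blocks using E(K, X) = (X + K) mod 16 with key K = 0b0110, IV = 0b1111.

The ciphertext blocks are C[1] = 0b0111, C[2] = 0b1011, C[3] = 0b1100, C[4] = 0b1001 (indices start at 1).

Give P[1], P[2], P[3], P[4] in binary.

OFB decryption: S_i = E(K, S_{i−1}) with S_{0} = IV; P_i = C_i ⊕ S_i.
P[1]: S = E(K, 0b1111) = 0b0101; 0b0111 ⊕ 0b0101 = 0b0010.
P[2]: S = E(K, 0b0101) = 0b1011; 0b1011 ⊕ 0b1011 = 0b0000.
P[3]: S = E(K, 0b1011) = 0b0001; 0b1100 ⊕ 0b0001 = 0b1101.
P[4]: S = E(K, 0b0001) = 0b0111; 0b1001 ⊕ 0b0111 = 0b1110.

P[1] = 0b0010, P[2] = 0b0000, P[3] = 0b1101, P[4] = 0b1110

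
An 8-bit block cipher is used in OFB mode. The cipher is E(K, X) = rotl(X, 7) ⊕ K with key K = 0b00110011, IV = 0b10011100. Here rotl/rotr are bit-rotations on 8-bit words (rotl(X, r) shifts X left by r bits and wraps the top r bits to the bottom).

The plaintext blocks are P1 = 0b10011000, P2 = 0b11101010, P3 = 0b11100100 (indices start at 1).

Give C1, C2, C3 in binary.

C1 = 0b11100101, C2 = 0b01100111, C3 = 0b00010001

OFB encryption: S_i = E(K, S_{i−1}) with S_{0} = IV; C_i = P_i ⊕ S_i.
C1: S = E(K, 0b10011100) = 0b01111101; 0b10011000 ⊕ 0b01111101 = 0b11100101.
C2: S = E(K, 0b01111101) = 0b10001101; 0b11101010 ⊕ 0b10001101 = 0b01100111.
C3: S = E(K, 0b10001101) = 0b11110101; 0b11100100 ⊕ 0b11110101 = 0b00010001.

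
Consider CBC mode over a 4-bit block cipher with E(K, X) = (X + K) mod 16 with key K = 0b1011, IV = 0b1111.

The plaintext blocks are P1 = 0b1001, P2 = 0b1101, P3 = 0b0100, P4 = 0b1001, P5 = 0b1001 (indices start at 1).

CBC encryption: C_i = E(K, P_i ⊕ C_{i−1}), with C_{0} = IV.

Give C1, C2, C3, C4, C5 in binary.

C1: P1 ⊕ 0b1111 = 0b0110; E(K, 0b0110) = 0b0001.
C2: P2 ⊕ 0b0001 = 0b1100; E(K, 0b1100) = 0b0111.
C3: P3 ⊕ 0b0111 = 0b0011; E(K, 0b0011) = 0b1110.
C4: P4 ⊕ 0b1110 = 0b0111; E(K, 0b0111) = 0b0010.
C5: P5 ⊕ 0b0010 = 0b1011; E(K, 0b1011) = 0b0110.

C1 = 0b0001, C2 = 0b0111, C3 = 0b1110, C4 = 0b0010, C5 = 0b0110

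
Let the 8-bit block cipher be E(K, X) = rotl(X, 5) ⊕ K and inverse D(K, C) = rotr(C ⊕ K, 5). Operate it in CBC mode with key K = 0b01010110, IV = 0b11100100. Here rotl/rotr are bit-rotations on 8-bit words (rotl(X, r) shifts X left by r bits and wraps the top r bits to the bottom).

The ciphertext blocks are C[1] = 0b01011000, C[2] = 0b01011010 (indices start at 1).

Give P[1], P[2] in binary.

CBC decryption: P_i = D(K, C_i) ⊕ C_{i−1}, with C_{0} = IV.
P[1]: D(K, 0b01011000) = 0b01110000; 0b01110000 ⊕ 0b11100100 = 0b10010100.
P[2]: D(K, 0b01011010) = 0b01100000; 0b01100000 ⊕ 0b01011000 = 0b00111000.

P[1] = 0b10010100, P[2] = 0b00111000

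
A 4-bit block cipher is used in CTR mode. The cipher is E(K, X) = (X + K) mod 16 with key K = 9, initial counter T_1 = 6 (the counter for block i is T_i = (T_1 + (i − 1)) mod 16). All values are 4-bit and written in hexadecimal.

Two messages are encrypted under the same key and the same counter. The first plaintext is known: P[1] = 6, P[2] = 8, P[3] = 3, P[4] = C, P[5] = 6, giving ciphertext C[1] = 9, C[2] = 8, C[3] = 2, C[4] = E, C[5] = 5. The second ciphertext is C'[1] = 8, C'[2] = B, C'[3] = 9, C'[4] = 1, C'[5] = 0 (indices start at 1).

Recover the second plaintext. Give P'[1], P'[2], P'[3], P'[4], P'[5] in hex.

In CTR with a reused counter, both messages share the same keystream S_i, so C_i ⊕ C'_i = P_i ⊕ P'_i and thus P'_i = P_i ⊕ C_i ⊕ C'_i.
P'[1]: 6 ⊕ 9 ⊕ 8 = 7.
P'[2]: 8 ⊕ 8 ⊕ B = B.
P'[3]: 3 ⊕ 2 ⊕ 9 = 8.
P'[4]: C ⊕ E ⊕ 1 = 3.
P'[5]: 6 ⊕ 5 ⊕ 0 = 3.

P'[1] = 7, P'[2] = B, P'[3] = 8, P'[4] = 3, P'[5] = 3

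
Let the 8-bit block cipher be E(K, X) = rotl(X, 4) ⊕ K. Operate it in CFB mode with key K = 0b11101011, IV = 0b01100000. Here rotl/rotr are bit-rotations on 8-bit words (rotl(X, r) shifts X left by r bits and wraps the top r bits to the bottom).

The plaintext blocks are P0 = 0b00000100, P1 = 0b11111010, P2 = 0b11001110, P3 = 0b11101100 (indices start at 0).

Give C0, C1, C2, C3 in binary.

C0 = 0b11101001, C1 = 0b10001111, C2 = 0b11011101, C3 = 0b11011010

CFB encryption: C_i = P_i ⊕ E(K, C_{i−1}), with C_{−1} = IV.
C0: E(K, 0b01100000) = 0b11101101; 0b00000100 ⊕ 0b11101101 = 0b11101001.
C1: E(K, 0b11101001) = 0b01110101; 0b11111010 ⊕ 0b01110101 = 0b10001111.
C2: E(K, 0b10001111) = 0b00010011; 0b11001110 ⊕ 0b00010011 = 0b11011101.
C3: E(K, 0b11011101) = 0b00110110; 0b11101100 ⊕ 0b00110110 = 0b11011010.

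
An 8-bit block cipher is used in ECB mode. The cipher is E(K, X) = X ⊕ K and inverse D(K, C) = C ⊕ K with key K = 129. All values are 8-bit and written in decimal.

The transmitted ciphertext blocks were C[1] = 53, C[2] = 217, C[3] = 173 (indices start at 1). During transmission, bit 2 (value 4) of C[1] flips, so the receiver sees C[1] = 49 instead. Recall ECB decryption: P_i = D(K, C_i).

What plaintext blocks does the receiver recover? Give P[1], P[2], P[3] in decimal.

Only C[1] changed, to 49. In ECB, a change in C_i affects only P_i. Decrypting the received ciphertext:
P[1]: D(K, 49) = 176.
P[2]: D(K, 217) = 88.
P[3]: D(K, 173) = 44.
Blocks that differ from the original plaintext: P[1].

P[1] = 176, P[2] = 88, P[3] = 44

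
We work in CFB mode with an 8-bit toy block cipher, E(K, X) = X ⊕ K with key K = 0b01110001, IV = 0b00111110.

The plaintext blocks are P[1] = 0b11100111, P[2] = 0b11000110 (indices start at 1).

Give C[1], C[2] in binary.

CFB encryption: C_i = P_i ⊕ E(K, C_{i−1}), with C_{0} = IV.
C[1]: E(K, 0b00111110) = 0b01001111; 0b11100111 ⊕ 0b01001111 = 0b10101000.
C[2]: E(K, 0b10101000) = 0b11011001; 0b11000110 ⊕ 0b11011001 = 0b00011111.

C[1] = 0b10101000, C[2] = 0b00011111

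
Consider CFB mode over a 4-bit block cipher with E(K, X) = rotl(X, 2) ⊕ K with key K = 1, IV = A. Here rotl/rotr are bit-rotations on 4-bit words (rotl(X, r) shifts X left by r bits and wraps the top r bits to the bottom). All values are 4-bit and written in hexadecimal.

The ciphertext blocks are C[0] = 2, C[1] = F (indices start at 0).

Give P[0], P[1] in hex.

P[0] = 9, P[1] = 6

CFB decryption: P_i = C_i ⊕ E(K, C_{i−1}), with C_{−1} = IV.
P[0]: E(K, A) = B; 2 ⊕ B = 9.
P[1]: E(K, 2) = 9; F ⊕ 9 = 6.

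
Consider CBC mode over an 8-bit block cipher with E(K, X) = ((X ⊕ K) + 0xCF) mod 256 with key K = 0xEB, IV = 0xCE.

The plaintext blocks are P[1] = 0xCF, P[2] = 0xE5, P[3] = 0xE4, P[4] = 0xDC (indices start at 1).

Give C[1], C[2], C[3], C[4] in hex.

CBC encryption: C_i = E(K, P_i ⊕ C_{i−1}), with C_{0} = IV.
C[1]: P[1] ⊕ 0xCE = 0x01; E(K, 0x01) = 0xB9.
C[2]: P[2] ⊕ 0xB9 = 0x5C; E(K, 0x5C) = 0x86.
C[3]: P[3] ⊕ 0x86 = 0x62; E(K, 0x62) = 0x58.
C[4]: P[4] ⊕ 0x58 = 0x84; E(K, 0x84) = 0x3E.

C[1] = 0xB9, C[2] = 0x86, C[3] = 0x58, C[4] = 0x3E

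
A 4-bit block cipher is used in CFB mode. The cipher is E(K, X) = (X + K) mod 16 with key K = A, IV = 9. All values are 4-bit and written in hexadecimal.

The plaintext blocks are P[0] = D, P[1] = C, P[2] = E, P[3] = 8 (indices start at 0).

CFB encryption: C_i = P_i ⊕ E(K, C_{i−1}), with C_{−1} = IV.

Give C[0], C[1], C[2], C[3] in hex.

C[0]: E(K, 9) = 3; D ⊕ 3 = E.
C[1]: E(K, E) = 8; C ⊕ 8 = 4.
C[2]: E(K, 4) = E; E ⊕ E = 0.
C[3]: E(K, 0) = A; 8 ⊕ A = 2.

C[0] = E, C[1] = 4, C[2] = 0, C[3] = 2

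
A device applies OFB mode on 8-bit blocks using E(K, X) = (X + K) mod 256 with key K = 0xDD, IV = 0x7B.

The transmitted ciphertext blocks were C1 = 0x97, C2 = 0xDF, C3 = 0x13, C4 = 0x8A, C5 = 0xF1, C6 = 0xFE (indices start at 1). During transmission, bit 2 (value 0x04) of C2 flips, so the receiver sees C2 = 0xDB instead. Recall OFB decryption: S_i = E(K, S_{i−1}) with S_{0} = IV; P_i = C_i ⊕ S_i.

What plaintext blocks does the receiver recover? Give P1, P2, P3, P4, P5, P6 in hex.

Only C2 changed, to 0xDB. In OFB, a change in C_i flips the same bit in P_i only; the keystream is unaffected. Decrypting the received ciphertext:
P1: S = E(K, 0x7B) = 0x58; 0x97 ⊕ 0x58 = 0xCF.
P2: S = E(K, 0x58) = 0x35; 0xDB ⊕ 0x35 = 0xEE.
P3: S = E(K, 0x35) = 0x12; 0x13 ⊕ 0x12 = 0x01.
P4: S = E(K, 0x12) = 0xEF; 0x8A ⊕ 0xEF = 0x65.
P5: S = E(K, 0xEF) = 0xCC; 0xF1 ⊕ 0xCC = 0x3D.
P6: S = E(K, 0xCC) = 0xA9; 0xFE ⊕ 0xA9 = 0x57.
Blocks that differ from the original plaintext: P2.

P1 = 0xCF, P2 = 0xEE, P3 = 0x01, P4 = 0x65, P5 = 0x3D, P6 = 0x57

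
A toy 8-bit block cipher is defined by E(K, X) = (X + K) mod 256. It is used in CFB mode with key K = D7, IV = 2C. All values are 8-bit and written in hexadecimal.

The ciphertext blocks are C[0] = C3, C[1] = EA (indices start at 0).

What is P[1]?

CFB decryption: P_i = C_i ⊕ E(K, C_{i−1}), with C_{−1} = IV.
P[1]: E(K, C3) = 9A; EA ⊕ 9A = 70.

P[1] = 70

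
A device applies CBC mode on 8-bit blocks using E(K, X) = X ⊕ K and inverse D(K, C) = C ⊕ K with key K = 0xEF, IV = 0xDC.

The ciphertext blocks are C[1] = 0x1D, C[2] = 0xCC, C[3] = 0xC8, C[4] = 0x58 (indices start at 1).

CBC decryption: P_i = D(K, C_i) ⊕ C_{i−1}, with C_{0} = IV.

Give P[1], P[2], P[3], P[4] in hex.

P[1]: D(K, 0x1D) = 0xF2; 0xF2 ⊕ 0xDC = 0x2E.
P[2]: D(K, 0xCC) = 0x23; 0x23 ⊕ 0x1D = 0x3E.
P[3]: D(K, 0xC8) = 0x27; 0x27 ⊕ 0xCC = 0xEB.
P[4]: D(K, 0x58) = 0xB7; 0xB7 ⊕ 0xC8 = 0x7F.

P[1] = 0x2E, P[2] = 0x3E, P[3] = 0xEB, P[4] = 0x7F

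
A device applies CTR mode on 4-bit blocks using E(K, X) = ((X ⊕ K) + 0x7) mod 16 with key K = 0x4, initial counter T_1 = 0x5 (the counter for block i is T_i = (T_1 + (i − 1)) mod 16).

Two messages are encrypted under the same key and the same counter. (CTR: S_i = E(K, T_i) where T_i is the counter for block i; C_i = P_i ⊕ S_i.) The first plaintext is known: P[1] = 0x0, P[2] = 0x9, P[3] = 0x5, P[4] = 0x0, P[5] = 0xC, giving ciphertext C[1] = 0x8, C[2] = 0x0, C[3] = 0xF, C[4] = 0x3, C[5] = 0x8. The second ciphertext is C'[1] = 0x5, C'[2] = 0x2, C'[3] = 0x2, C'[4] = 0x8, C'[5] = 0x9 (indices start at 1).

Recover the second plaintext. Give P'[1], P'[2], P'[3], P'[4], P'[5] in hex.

P'[1] = 0xD, P'[2] = 0xB, P'[3] = 0x8, P'[4] = 0xB, P'[5] = 0xD

In CTR with a reused counter, both messages share the same keystream S_i, so C_i ⊕ C'_i = P_i ⊕ P'_i and thus P'_i = P_i ⊕ C_i ⊕ C'_i.
P'[1]: 0x0 ⊕ 0x8 ⊕ 0x5 = 0xD.
P'[2]: 0x9 ⊕ 0x0 ⊕ 0x2 = 0xB.
P'[3]: 0x5 ⊕ 0xF ⊕ 0x2 = 0x8.
P'[4]: 0x0 ⊕ 0x3 ⊕ 0x8 = 0xB.
P'[5]: 0xC ⊕ 0x8 ⊕ 0x9 = 0xD.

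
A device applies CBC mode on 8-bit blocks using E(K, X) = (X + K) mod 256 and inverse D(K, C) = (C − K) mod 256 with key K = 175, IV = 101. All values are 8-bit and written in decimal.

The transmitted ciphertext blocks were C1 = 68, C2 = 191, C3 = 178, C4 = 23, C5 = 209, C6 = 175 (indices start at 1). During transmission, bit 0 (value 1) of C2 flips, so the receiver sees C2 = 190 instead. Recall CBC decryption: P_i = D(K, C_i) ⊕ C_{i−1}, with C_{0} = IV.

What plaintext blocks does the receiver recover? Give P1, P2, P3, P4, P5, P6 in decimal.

P1 = 240, P2 = 75, P3 = 189, P4 = 218, P5 = 53, P6 = 209

Only C2 changed, to 190. In CBC, a change in C_i garbles P_i and flips the same bit in P_{i+1}. Decrypting the received ciphertext:
P1: D(K, 68) = 149; 149 ⊕ 101 = 240.
P2: D(K, 190) = 15; 15 ⊕ 68 = 75.
P3: D(K, 178) = 3; 3 ⊕ 190 = 189.
P4: D(K, 23) = 104; 104 ⊕ 178 = 218.
P5: D(K, 209) = 34; 34 ⊕ 23 = 53.
P6: D(K, 175) = 0; 0 ⊕ 209 = 209.
Blocks that differ from the original plaintext: P2, P3.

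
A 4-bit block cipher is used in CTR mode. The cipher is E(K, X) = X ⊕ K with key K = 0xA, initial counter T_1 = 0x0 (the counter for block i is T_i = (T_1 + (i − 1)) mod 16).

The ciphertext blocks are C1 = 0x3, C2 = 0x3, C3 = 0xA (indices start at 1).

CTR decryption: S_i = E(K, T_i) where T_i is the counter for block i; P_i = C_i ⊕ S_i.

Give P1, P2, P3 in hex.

P1: T = 0x0, S = E(K, T) = 0xA; 0x3 ⊕ 0xA = 0x9.
P2: T = 0x1, S = E(K, T) = 0xB; 0x3 ⊕ 0xB = 0x8.
P3: T = 0x2, S = E(K, T) = 0x8; 0xA ⊕ 0x8 = 0x2.

P1 = 0x9, P2 = 0x8, P3 = 0x2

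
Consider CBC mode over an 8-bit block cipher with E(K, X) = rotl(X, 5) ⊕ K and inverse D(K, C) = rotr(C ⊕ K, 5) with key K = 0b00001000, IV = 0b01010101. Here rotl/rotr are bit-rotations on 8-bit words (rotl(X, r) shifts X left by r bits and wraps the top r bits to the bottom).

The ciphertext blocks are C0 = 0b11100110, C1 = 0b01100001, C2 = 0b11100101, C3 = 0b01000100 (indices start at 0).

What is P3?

P3 = 0b10000111

CBC decryption: P_i = D(K, C_i) ⊕ C_{i−1}, with C_{−1} = IV.
P3: D(K, 0b01000100) = 0b01100010; 0b01100010 ⊕ 0b11100101 = 0b10000111.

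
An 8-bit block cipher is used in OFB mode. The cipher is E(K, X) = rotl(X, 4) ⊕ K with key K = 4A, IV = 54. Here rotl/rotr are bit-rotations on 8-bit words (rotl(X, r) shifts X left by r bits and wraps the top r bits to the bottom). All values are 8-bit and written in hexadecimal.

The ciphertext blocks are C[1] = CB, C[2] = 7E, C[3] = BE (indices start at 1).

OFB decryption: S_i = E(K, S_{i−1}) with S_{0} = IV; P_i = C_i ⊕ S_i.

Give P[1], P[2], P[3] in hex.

P[1] = C4, P[2] = C4, P[3] = 5F

P[1]: S = E(K, 54) = 0F; CB ⊕ 0F = C4.
P[2]: S = E(K, 0F) = BA; 7E ⊕ BA = C4.
P[3]: S = E(K, BA) = E1; BE ⊕ E1 = 5F.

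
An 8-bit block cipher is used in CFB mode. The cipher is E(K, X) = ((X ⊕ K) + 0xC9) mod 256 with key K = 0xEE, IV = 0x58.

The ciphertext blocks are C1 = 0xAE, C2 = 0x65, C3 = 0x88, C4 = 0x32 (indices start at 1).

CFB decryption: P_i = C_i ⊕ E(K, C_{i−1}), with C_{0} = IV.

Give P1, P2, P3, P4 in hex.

P1: E(K, 0x58) = 0x7F; 0xAE ⊕ 0x7F = 0xD1.
P2: E(K, 0xAE) = 0x09; 0x65 ⊕ 0x09 = 0x6C.
P3: E(K, 0x65) = 0x54; 0x88 ⊕ 0x54 = 0xDC.
P4: E(K, 0x88) = 0x2F; 0x32 ⊕ 0x2F = 0x1D.

P1 = 0xD1, P2 = 0x6C, P3 = 0xDC, P4 = 0x1D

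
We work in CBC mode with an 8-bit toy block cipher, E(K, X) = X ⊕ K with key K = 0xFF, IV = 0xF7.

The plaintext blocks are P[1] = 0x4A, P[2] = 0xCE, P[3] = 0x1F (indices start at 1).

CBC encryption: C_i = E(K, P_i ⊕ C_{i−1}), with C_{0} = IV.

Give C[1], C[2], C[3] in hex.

C[1]: P[1] ⊕ 0xF7 = 0xBD; E(K, 0xBD) = 0x42.
C[2]: P[2] ⊕ 0x42 = 0x8C; E(K, 0x8C) = 0x73.
C[3]: P[3] ⊕ 0x73 = 0x6C; E(K, 0x6C) = 0x93.

C[1] = 0x42, C[2] = 0x73, C[3] = 0x93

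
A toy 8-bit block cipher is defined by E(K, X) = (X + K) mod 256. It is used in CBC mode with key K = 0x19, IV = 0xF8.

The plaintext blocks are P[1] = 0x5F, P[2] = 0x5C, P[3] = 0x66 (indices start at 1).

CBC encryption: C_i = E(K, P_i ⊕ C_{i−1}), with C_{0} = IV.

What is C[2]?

C[2] = 0xB5

C[1]: P[1] ⊕ 0xF8 = 0xA7; E(K, 0xA7) = 0xC0.
C[2]: P[2] ⊕ 0xC0 = 0x9C; E(K, 0x9C) = 0xB5.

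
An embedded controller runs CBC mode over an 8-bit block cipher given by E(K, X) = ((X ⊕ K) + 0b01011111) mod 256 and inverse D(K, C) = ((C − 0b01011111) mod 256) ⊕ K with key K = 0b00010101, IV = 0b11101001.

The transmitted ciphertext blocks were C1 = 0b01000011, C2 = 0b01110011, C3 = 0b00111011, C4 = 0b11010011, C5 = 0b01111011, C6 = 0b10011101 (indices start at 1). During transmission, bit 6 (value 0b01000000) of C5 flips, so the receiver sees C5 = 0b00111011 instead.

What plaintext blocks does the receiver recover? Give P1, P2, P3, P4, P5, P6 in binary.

CBC decryption: P_i = D(K, C_i) ⊕ C_{i−1}, with C_{0} = IV.
Only C5 changed, to 0b00111011. In CBC, a change in C_i garbles P_i and flips the same bit in P_{i+1}. Decrypting the received ciphertext:
P1: D(K, 0b01000011) = 0b11110001; 0b11110001 ⊕ 0b11101001 = 0b00011000.
P2: D(K, 0b01110011) = 0b00000001; 0b00000001 ⊕ 0b01000011 = 0b01000010.
P3: D(K, 0b00111011) = 0b11001001; 0b11001001 ⊕ 0b01110011 = 0b10111010.
P4: D(K, 0b11010011) = 0b01100001; 0b01100001 ⊕ 0b00111011 = 0b01011010.
P5: D(K, 0b00111011) = 0b11001001; 0b11001001 ⊕ 0b11010011 = 0b00011010.
P6: D(K, 0b10011101) = 0b00101011; 0b00101011 ⊕ 0b00111011 = 0b00010000.
Blocks that differ from the original plaintext: P5, P6.

P1 = 0b00011000, P2 = 0b01000010, P3 = 0b10111010, P4 = 0b01011010, P5 = 0b00011010, P6 = 0b00010000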